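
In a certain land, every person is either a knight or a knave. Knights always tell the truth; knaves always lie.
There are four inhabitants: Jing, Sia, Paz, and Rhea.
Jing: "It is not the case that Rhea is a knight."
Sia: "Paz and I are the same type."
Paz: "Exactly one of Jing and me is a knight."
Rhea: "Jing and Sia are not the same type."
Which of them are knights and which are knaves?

Jing is a knave, Sia is a knight, Paz is a knight, and Rhea is a knight.

Jing is a knave, and the claim "it is not the case that Rhea is a knight" is indeed False.
Sia is a knight; "Paz and I are the same type" is true, as required.
Paz is a knight; "exactly one of Jing and me is a knight" is true, as required.
Since Rhea is a knight, "Jing and Sia are not the same type" needs to be true, which holds.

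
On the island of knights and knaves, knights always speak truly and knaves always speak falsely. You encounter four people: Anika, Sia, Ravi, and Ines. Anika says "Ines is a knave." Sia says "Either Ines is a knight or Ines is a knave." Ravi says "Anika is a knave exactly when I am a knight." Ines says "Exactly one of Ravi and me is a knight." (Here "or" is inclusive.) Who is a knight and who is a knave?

Suppose Anika is a knight. Then Anika's statement "Ines is a knave" would have to be true. Checking the 8 ways to assign the others, none is consistent with every speaker.
(For instance, with Sia=knight, Ravi=knave, Ines=knight, Anika's claim "Ines is a knave" comes out false where it would need to be true.)
So Anika must be a knave, making "Ines is a knave" false. Taking Anika=knave, Sia=knight, Ravi=knave, Ines=knight, each remaining statement checks out:
  Sia (knight): "either Ines is a knight or Ines is a knave" — true. ✓
  Ravi (knave): "Anika is a knave exactly when I am a knight" — false. ✓
  Ines (knight): "exactly one of Ravi and me is a knight" — true. ✓
This is the unique consistent assignment.

Anika is a knave, Sia is a knight, Ravi is a knave, and Ines is a knight.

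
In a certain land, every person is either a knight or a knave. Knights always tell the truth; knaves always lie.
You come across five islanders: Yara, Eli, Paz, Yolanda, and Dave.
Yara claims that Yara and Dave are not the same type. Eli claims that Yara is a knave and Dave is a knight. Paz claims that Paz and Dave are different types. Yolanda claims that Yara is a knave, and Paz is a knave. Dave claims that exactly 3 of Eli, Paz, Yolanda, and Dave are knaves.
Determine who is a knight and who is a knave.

Suppose Yara is a knave. Then Yara's statement "Yara and Dave are not the same type" would have to be false. Checking the 16 ways to assign the others, none is consistent with every speaker.
(For instance, with Eli=knave, Paz=knave, Yolanda=knave, Dave=knave, Yolanda's claim "Yara is a knave, and Paz is a knave" comes out true where it would need to be false.)
So Yara must be a knight, making "Yara and Dave are not the same type" true. Taking Yara=knight, Eli=knave, Paz=knave, Yolanda=knave, Dave=knave, each remaining statement checks out:
  Eli (knave): "Yara is a knave and Dave is a knight" — false. ✓
  Paz (knave): "Paz and Dave are different types" — false. ✓
  Yolanda (knave): "Yara is a knave, and Paz is a knave" — false. ✓
  Dave (knave): "exactly 3 of Eli, Paz, Yolanda, and Dave are knaves" — false. ✓
This is the unique consistent assignment.

Yara is a knight, Eli is a knave, Paz is a knave, Yolanda is a knave, and Dave is a knave.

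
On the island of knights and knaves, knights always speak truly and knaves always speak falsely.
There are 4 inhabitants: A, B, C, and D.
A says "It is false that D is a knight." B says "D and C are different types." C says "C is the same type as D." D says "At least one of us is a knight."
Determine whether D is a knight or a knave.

D is a knight.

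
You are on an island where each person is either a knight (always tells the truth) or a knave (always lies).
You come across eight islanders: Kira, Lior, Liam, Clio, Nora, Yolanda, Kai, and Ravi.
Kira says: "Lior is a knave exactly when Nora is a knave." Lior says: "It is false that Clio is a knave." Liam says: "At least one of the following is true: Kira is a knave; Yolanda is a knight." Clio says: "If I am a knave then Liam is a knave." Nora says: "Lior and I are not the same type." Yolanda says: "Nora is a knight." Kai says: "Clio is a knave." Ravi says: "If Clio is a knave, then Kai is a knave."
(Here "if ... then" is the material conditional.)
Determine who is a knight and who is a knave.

Kira is a knave, so "Lior is a knave exactly when Nora is a knave" must be false — and it is.
Lior is a knave; "it is false that Clio is a knave" is false, as required.
Liam is a knight, so "at least one of the following is true: Kira is a knave; Yolanda is a knight" must be true — and it is.
As a knave, Clio's statement "if I am a knave then Liam is a knave" should be false; it is.
Since Nora is a knight, "Lior and I are not the same type" needs to be true, which holds.
Yolanda is a knight, so "Nora is a knight" must be true — and it is.
Since Kai is a knight, "Clio is a knave" needs to be true, which holds.
Ravi is a knave, and the claim "if Clio is a knave, then Kai is a knave" is indeed false.

Kira is a knave, Lior is a knave, Liam is a knight, Clio is a knave, Nora is a knight, Yolanda is a knight, Kai is a knight, and Ravi is a knave.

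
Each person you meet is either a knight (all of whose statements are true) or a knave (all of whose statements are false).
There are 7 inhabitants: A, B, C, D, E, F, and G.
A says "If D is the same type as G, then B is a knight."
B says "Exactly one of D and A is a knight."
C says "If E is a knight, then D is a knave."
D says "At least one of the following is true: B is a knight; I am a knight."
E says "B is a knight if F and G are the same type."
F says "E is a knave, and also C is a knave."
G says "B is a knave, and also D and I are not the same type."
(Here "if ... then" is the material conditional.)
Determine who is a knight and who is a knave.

A is a knave, B is a knave, C is a knight, D is a knave, E is a knave, F is a knave, and G is a knave.

As a knave, A's statement "if D is the same type as G, then B is a knight" should be false; it is.
B is a knave; "exactly one of D and A is a knight" is false, as required.
C is a knight; "if E is a knight, then D is a knave" is true, as required.
D (knave): "at least one of the following is true: B is a knight; I am a knight" — false. ✓
As a knave, E's statement "B is a knight if F and G are the same type" should be false; it is.
F is a knave, so "E is a knave, and also C is a knave" must be false — and it is.
G is a knave, and the claim "B is a knave, and also D and I are not the same type" is indeed false.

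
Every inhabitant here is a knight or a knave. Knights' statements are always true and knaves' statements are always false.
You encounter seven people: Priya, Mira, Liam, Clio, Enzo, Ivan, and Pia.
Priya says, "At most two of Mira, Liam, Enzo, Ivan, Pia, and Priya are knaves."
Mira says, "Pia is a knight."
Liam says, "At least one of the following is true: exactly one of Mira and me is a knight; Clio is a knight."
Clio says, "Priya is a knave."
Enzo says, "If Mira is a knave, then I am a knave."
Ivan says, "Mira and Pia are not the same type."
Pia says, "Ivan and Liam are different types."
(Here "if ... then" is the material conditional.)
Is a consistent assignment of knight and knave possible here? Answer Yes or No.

No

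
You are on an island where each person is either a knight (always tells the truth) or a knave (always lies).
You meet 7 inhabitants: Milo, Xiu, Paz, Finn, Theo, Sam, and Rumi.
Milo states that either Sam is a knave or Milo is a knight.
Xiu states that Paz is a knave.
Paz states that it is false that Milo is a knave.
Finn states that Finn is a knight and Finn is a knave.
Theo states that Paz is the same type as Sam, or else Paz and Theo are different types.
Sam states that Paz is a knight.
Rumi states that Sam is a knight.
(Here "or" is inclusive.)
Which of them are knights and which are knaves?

Milo is a knight, and the claim "either Sam is a knave or Milo is a knight" is indeed true.
Xiu is a knave, so "Paz is a knave" must be False — and it is.
Paz is a knight; "it is false that Milo is a knave" is true, as required.
Finn (knave): "Finn is a knight and Finn is a knave" — False. ✓
Theo is a knight, so "Paz is the same type as Sam, or else Paz and Theo are different types" must be true — and it is.
As a knight, Sam's statement "Paz is a knight" should be true; it is.
Since Rumi is a knight, "Sam is a knight" needs to be true, which holds.

Milo is a knight, Xiu is a knave, Paz is a knight, Finn is a knave, Theo is a knight, Sam is a knight, and Rumi is a knight.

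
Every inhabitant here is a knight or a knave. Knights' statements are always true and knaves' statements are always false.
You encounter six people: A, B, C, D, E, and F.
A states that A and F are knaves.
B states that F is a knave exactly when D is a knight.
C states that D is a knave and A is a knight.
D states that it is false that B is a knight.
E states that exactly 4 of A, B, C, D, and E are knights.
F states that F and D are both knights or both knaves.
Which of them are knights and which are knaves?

A is a knave, so "A and F are knaves" must be false — and it is.
Since B is a knave, "F is a knave exactly when D is a knight" needs to be false, which holds.
As a knave, C's statement "D is a knave and A is a knight" should be false; it is.
As a knight, D's statement "it is false that B is a knight" should be True; it is.
E (knave): "exactly 4 of A, B, C, D, and E are knights" — false. ✓
F is a knight, and the claim "F and D are both knights or both knaves" is indeed True.

A is a knave, B is a knave, C is a knave, D is a knight, E is a knave, and F is a knight.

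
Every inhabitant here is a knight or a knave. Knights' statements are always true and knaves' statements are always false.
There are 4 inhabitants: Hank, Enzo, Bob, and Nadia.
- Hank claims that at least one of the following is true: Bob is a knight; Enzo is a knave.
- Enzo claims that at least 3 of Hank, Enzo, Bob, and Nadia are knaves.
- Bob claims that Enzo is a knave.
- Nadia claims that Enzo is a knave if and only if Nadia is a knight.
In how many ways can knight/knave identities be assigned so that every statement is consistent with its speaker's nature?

2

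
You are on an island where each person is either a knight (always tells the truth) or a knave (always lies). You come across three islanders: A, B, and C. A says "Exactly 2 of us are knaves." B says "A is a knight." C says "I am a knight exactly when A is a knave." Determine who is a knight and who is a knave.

A (knave): "exactly 2 of us are knaves" — False. ✓
B (knave): "A is a knight" — False. ✓
C (knave): "I am a knight exactly when A is a knave" — False. ✓

A is a knave, B is a knave, and C is a knave.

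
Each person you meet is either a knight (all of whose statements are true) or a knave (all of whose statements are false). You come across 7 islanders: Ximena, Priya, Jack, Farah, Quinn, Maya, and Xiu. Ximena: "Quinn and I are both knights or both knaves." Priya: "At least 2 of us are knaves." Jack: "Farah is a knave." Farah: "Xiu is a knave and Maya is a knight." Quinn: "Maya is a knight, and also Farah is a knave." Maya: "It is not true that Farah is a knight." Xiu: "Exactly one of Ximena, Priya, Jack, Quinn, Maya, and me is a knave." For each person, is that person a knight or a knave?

Ximena is a knave, Priya is a knight, Jack is a knight, Farah is a knave, Quinn is a knight, Maya is a knight, and Xiu is a knight.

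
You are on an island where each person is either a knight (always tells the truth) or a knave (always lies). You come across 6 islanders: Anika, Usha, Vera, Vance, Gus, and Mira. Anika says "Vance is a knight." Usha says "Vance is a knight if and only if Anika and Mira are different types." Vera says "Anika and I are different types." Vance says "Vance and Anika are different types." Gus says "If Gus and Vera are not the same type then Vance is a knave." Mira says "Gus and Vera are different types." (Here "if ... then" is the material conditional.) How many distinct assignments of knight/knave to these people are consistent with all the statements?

2

Consistent assignments:
  Anika=knave, Usha=knight, Vera=knight, Vance=knave, Gus=knight, Mira=knave
  Anika=knave, Usha=knave, Vera=knave, Vance=knave, Gus=knight, Mira=knight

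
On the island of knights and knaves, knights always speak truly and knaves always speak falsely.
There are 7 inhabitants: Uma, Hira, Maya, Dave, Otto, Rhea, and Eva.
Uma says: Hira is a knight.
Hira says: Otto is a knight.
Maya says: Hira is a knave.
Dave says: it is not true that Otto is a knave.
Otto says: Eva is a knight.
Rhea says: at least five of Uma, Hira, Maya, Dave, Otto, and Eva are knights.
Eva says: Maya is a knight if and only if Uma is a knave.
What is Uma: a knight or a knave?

Uma is a knight.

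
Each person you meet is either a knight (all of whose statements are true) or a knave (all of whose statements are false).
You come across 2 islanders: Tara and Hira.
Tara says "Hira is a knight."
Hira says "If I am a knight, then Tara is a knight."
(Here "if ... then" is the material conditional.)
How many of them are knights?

2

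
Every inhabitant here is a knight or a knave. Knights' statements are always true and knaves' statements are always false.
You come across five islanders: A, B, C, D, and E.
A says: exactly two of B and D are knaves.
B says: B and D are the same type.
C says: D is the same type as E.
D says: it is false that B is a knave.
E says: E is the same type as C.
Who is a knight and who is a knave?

Suppose A is a knight. Then A's statement "exactly two of B and D are knaves" would have to be true. Checking the 16 ways to assign the others, none is consistent with every speaker.
(For instance, with B=knight, C=knight, D=knight, E=knight, A's claim "exactly two of B and D are knaves" comes out false where it would need to be true.)
So A must be a knave, making "exactly two of B and D are knaves" false. Taking A=knave, B=knight, C=knight, D=knight, E=knight, each remaining statement checks out:
  B (knight): "B and D are the same type" — true. ✓
  C (knight): "D is the same type as E" — true. ✓
  D (knight): "it is false that B is a knave" — true. ✓
  E (knight): "E is the same type as C" — true. ✓
This is the unique consistent assignment.

Knights: B, C, D, and E. Knaves: A.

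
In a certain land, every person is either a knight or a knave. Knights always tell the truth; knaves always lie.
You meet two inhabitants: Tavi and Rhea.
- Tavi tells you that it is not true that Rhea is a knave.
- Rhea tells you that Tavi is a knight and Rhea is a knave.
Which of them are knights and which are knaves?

As a knave, Tavi's statement "it is not true that Rhea is a knave" should be false; it is.
Since Rhea is a knave, "Tavi is a knight and Rhea is a knave" needs to be false, which holds.

Tavi is a knave and Rhea is a knave.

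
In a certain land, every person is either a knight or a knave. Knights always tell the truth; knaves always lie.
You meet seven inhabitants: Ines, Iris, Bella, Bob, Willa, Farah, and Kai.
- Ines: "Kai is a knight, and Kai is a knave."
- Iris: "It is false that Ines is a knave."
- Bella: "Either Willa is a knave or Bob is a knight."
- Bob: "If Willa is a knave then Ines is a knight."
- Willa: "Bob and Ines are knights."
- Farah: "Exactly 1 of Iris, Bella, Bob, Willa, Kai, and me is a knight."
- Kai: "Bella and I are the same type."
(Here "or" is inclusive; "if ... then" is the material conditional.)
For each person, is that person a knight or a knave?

Since Ines is a knave, "Kai is a knight, and Kai is a knave" needs to be False, which holds.
Iris is a knave, so "it is false that Ines is a knave" must be False — and it is.
Bella is a knight; "either Willa is a knave or Bob is a knight" is True, as required.
Bob (knave): "if Willa is a knave then Ines is a knight" — False. ✓
Willa is a knave, so "Bob and Ines are knights" must be False — and it is.
Farah is a knave, and the claim "exactly 1 of Iris, Bella, Bob, Willa, Kai, and me is a knight" is indeed False.
Kai is a knight, so "Bella and I are the same type" must be True — and it is.

Ines is a knave, Iris is a knave, Bella is a knight, Bob is a knave, Willa is a knave, Farah is a knave, and Kai is a knight.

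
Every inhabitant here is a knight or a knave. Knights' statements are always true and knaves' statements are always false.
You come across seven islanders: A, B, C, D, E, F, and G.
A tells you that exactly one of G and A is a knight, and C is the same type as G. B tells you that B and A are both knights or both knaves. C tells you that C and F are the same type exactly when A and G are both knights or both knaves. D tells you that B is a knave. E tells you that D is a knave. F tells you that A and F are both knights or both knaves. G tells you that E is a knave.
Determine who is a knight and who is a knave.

A is a knight, and the claim "exactly one of G and A is a knight, and C is the same type as G" is indeed true.
B is a knight, so "B and A are both knights or both knaves" must be true — and it is.
C is a knave; "C and F are the same type exactly when A and G are both knights or both knaves" is false, as required.
Since D is a knave, "B is a knave" needs to be false, which holds.
E is a knight, and the claim "D is a knave" is indeed true.
F is a knave; "A and F are both knights or both knaves" is false, as required.
G is a knave, so "E is a knave" must be false — and it is.

A is a knight, B is a knight, C is a knave, D is a knave, E is a knight, F is a knave, and G is a knave.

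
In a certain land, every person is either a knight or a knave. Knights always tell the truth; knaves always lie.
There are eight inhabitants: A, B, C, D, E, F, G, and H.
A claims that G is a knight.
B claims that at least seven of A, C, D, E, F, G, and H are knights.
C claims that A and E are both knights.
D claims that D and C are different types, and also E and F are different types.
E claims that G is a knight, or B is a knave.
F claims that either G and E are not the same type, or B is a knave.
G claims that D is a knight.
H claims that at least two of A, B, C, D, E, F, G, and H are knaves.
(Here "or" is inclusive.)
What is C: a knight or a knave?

Consistent assignments: {A=knave, B=knave, C=knave, D=knave, E=knight, F=knight, G=knave, H=knight}
In every consistent assignment, C is a knave.

C is a knave.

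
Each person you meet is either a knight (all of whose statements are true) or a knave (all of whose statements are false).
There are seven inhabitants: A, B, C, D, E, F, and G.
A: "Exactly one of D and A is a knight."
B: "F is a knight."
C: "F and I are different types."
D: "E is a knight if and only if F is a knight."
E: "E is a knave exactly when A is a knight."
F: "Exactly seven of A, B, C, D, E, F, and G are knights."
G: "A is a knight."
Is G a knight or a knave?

G is a knave.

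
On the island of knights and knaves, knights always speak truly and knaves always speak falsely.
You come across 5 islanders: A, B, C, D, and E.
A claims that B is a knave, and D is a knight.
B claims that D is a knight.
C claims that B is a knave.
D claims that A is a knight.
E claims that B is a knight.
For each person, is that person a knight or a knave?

A is a knave, and the claim "B is a knave, and D is a knight" is indeed false.
B is a knave; "D is a knight" is false, as required.
As a knight, C's statement "B is a knave" should be True; it is.
D (knave): "A is a knight" — false. ✓
Since E is a knave, "B is a knight" needs to be false, which holds.

A is a knave, B is a knave, C is a knight, D is a knave, and E is a knave.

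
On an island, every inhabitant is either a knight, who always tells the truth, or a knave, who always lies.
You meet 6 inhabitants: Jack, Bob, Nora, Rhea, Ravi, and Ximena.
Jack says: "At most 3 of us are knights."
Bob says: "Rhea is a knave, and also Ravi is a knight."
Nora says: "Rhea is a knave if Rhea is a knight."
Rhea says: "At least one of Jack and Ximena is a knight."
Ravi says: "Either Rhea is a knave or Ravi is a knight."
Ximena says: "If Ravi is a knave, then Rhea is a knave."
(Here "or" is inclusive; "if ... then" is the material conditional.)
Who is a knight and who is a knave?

Since Jack is a knight, "at most 3 of us are knights" needs to be True, which holds.
As a knave, Bob's statement "Rhea is a knave, and also Ravi is a knight" should be False; it is.
Nora is a knave; "Rhea is a knave if Rhea is a knight" is False, as required.
Rhea is a knight, and the claim "at least one of Jack and Ximena is a knight" is indeed True.
Ravi is a knave; "either Rhea is a knave or Ravi is a knight" is False, as required.
Since Ximena is a knave, "if Ravi is a knave, then Rhea is a knave" needs to be False, which holds.

Jack is a knight, Bob is a knave, Nora is a knave, Rhea is a knight, Ravi is a knave, and Ximena is a knave.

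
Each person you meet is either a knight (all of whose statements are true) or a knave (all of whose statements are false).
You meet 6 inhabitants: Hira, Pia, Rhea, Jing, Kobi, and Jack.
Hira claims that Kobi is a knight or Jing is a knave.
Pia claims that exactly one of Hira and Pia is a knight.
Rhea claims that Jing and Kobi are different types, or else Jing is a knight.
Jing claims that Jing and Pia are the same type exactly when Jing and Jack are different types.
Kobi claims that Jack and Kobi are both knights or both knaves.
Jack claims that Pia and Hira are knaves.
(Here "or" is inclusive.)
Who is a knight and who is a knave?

Knights: Rhea, Jing, and Jack. Knaves: Hira, Pia, and Kobi.

Hira is a knave, and the claim "Kobi is a knight or Jing is a knave" is indeed False.
Pia is a knave; "exactly one of Hira and Pia is a knight" is False, as required.
Rhea is a knight, and the claim "Jing and Kobi are different types, or else Jing is a knight" is indeed True.
Jing is a knight, and the claim "Jing and Pia are the same type exactly when Jing and Jack are different types" is indeed True.
Since Kobi is a knave, "Jack and Kobi are both knights or both knaves" needs to be False, which holds.
Jack is a knight, and the claim "Pia and Hira are knaves" is indeed True.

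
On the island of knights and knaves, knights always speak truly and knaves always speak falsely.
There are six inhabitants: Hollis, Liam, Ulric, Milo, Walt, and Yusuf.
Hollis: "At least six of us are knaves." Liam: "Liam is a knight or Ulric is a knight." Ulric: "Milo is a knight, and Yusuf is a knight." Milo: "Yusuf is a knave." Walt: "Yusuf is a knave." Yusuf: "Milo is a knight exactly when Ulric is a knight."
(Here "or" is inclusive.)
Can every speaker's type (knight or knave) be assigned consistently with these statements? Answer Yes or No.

One consistent assignment: Hollis=knave, Liam=knight, Ulric=knave, Milo=knight, Walt=knight, Yusuf=knave.

Yes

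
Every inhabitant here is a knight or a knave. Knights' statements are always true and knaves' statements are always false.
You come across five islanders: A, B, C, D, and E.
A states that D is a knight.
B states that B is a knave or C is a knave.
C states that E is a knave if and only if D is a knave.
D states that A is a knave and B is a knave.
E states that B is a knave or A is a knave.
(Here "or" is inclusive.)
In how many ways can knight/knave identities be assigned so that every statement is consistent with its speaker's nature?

Consistent assignments:
  A=knave, B=knight, C=knave, D=knave, E=knight

1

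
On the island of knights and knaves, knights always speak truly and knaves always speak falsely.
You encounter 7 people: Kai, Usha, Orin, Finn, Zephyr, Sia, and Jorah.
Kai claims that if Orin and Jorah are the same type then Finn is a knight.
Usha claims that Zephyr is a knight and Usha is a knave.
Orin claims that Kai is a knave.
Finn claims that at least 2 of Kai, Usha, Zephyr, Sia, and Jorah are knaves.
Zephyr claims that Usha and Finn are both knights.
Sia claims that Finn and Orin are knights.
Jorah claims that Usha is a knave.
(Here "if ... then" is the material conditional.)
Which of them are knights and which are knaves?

Kai (knight): "if Orin and Jorah are the same type then Finn is a knight" — True. ✓
Usha is a knave, so "Zephyr is a knight and Usha is a knave" must be False — and it is.
Orin (knave): "Kai is a knave" — False. ✓
Since Finn is a knight, "at least 2 of Kai, Usha, Zephyr, Sia, and Jorah are knaves" needs to be True, which holds.
Zephyr is a knave, so "Usha and Finn are both knights" must be False — and it is.
Sia is a knave, so "Finn and Orin are knights" must be False — and it is.
Jorah is a knight, and the claim "Usha is a knave" is indeed True.

Kai is a knight, Usha is a knave, Orin is a knave, Finn is a knight, Zephyr is a knave, Sia is a knave, and Jorah is a knight.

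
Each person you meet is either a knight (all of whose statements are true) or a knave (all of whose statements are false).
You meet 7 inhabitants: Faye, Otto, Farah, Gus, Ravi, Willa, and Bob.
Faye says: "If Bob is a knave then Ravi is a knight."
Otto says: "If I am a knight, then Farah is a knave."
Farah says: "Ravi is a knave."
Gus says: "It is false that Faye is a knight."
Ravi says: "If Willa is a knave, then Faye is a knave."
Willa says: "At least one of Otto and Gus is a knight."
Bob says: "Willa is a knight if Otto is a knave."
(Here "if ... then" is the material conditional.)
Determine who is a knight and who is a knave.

Faye is a knight, so "if Bob is a knave then Ravi is a knight" must be True — and it is.
Since Otto is a knight, "if I am a knight, then Farah is a knave" needs to be True, which holds.
Since Farah is a knave, "Ravi is a knave" needs to be false, which holds.
Gus is a knave, so "it is false that Faye is a knight" must be false — and it is.
Ravi is a knight, and the claim "if Willa is a knave, then Faye is a knave" is indeed True.
Willa is a knight, and the claim "at least one of Otto and Gus is a knight" is indeed True.
As a knight, Bob's statement "Willa is a knight if Otto is a knave" should be True; it is.

Knights: Faye, Otto, Ravi, Willa, and Bob. Knaves: Farah and Gus.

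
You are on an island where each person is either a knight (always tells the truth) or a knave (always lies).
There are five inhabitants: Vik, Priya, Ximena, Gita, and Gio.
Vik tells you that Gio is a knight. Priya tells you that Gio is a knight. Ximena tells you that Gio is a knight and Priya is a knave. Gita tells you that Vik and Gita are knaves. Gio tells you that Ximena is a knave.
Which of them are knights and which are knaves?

Knights: Vik, Priya, and Gio. Knaves: Ximena and Gita.

Suppose Vik is a knave. Then Vik's statement "Gio is a knight" would have to be false. Checking the 16 ways to assign the others, none is consistent with every speaker.
(For instance, with Priya=knight, Ximena=knave, Gita=knave, Gio=knight, Vik's claim "Gio is a knight" comes out true where it would need to be false.)
So Vik must be a knight, making "Gio is a knight" true. Taking Vik=knight, Priya=knight, Ximena=knave, Gita=knave, Gio=knight, each remaining statement checks out:
  Priya (knight): "Gio is a knight" — true. ✓
  Ximena (knave): "Gio is a knight and Priya is a knave" — false. ✓
  Gita (knave): "Vik and Gita are knaves" — false. ✓
  Gio (knight): "Ximena is a knave" — true. ✓
This is the unique consistent assignment.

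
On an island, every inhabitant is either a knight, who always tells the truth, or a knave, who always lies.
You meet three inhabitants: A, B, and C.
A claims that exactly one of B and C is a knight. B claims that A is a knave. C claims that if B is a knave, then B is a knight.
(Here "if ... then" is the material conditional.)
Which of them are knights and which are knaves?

A is a knave, B is a knight, and C is a knight.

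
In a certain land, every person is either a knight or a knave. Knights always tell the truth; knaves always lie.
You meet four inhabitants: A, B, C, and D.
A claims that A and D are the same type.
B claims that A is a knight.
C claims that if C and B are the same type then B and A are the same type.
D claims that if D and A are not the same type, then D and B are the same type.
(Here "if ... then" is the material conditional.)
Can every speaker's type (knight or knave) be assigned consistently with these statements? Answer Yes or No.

One consistent assignment: A=knight, B=knight, C=knight, D=knight.

Yes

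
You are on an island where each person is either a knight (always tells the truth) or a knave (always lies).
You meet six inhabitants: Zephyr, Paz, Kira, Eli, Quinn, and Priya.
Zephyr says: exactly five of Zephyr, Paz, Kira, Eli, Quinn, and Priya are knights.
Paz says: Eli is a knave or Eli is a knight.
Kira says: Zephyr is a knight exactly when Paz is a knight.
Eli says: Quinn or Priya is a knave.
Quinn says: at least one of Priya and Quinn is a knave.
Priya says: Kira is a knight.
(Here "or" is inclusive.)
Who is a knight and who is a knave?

Zephyr is a knave, Paz is a knight, Kira is a knave, Eli is a knight, Quinn is a knight, and Priya is a knave.

As a knave, Zephyr's statement "exactly five of Zephyr, Paz, Kira, Eli, Quinn, and Priya are knights" should be False; it is.
Paz (knight): "Eli is a knave or Eli is a knight" — True. ✓
Kira (knave): "Zephyr is a knight exactly when Paz is a knight" — False. ✓
Eli (knight): "Quinn or Priya is a knave" — True. ✓
Quinn is a knight, so "at least one of Priya and Quinn is a knave" must be True — and it is.
Priya is a knave; "Kira is a knight" is False, as required.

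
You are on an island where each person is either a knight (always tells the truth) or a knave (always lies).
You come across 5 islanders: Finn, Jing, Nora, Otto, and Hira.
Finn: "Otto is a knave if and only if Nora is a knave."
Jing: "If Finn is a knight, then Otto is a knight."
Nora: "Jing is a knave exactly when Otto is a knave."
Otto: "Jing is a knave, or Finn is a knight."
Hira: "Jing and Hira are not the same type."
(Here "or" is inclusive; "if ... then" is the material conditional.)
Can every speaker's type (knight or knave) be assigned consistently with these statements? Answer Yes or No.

Checking all 32 assignments, each has at least one speaker whose statement's truth value contradicts their type.

No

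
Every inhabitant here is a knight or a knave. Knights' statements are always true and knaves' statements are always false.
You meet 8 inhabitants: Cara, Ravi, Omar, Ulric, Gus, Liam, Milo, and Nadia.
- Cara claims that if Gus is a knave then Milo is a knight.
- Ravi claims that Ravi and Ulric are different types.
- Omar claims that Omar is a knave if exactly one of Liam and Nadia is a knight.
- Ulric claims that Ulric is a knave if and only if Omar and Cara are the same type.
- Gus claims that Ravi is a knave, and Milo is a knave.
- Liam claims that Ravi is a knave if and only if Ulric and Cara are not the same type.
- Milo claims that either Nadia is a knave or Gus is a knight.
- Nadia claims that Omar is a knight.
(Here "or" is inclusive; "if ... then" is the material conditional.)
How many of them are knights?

4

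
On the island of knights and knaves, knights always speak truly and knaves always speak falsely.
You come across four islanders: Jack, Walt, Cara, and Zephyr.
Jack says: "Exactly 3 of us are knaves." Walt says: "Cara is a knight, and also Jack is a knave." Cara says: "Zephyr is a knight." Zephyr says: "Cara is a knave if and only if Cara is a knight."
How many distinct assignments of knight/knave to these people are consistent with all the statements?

2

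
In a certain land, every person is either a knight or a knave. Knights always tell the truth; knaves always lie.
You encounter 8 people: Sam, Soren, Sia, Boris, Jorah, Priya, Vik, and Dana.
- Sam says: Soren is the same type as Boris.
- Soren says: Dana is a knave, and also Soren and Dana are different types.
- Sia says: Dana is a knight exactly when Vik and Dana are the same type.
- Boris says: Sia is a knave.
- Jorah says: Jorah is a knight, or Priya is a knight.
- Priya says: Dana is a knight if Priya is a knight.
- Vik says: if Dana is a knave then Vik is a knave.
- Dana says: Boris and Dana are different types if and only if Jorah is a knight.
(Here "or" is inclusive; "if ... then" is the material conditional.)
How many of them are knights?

The unique consistent assignment is Sam=knight, Soren=knave, Sia=knight, Boris=knave, Jorah=knight, Priya=knight, Vik=knight, Dana=knight.
That has 6 knights.

6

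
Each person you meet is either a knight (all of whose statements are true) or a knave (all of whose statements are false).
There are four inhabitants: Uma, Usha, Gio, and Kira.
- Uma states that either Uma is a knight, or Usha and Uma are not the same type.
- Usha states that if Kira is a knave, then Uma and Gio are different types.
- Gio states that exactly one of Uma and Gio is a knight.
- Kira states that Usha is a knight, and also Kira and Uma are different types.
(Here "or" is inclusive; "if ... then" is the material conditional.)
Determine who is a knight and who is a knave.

Uma is a knave; "either Uma is a knight, or Usha and Uma are not the same type" is False, as required.
Usha is a knave; "if Kira is a knave, then Uma and Gio are different types" is False, as required.
Since Gio is a knave, "exactly one of Uma and Gio is a knight" needs to be False, which holds.
Kira (knave): "Usha is a knight, and also Kira and Uma are different types" — False. ✓

Uma is a knave, Usha is a knave, Gio is a knave, and Kira is a knave.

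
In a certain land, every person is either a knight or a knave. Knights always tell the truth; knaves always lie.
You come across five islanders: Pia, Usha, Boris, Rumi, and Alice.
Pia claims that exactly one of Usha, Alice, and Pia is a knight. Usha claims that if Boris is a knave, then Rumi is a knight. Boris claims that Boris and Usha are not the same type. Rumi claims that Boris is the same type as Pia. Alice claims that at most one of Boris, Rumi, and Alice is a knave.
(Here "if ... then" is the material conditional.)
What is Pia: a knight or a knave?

Consistent assignments: {Pia=knight, Usha=knave, Boris=knave, Rumi=knave, Alice=knave}
In every consistent assignment, Pia is a knight.

Pia is a knight.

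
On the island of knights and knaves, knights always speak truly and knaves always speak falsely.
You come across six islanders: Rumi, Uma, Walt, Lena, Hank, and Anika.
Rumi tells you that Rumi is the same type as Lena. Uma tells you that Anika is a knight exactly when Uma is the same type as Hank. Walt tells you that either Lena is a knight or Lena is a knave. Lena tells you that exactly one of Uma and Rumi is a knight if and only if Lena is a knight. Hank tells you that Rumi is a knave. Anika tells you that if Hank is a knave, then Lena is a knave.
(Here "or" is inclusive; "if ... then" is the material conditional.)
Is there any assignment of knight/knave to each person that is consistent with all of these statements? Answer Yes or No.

One consistent assignment: Rumi=knight, Uma=knave, Walt=knight, Lena=knight, Hank=knave, Anika=knave.

Yes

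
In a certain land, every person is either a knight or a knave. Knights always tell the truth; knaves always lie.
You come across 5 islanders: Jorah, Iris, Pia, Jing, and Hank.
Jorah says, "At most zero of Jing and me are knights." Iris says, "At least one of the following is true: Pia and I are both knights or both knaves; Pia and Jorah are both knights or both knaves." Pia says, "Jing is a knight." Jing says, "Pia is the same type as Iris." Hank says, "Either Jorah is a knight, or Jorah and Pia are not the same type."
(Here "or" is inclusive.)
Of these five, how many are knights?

4

The unique consistent assignment is Jorah=knave, Iris=knight, Pia=knight, Jing=knight, Hank=knight.
That has 4 knights.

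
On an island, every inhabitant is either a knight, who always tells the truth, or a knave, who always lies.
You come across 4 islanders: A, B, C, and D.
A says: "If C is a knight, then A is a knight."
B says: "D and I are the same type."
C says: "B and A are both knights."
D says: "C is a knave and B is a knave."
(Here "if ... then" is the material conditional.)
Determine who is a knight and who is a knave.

A is a knight, so "if C is a knight, then A is a knight" must be true — and it is.
B (knave): "D and I are the same type" — False. ✓
C is a knave, so "B and A are both knights" must be False — and it is.
D (knight): "C is a knave and B is a knave" — true. ✓

Knights: A and D. Knaves: B and C.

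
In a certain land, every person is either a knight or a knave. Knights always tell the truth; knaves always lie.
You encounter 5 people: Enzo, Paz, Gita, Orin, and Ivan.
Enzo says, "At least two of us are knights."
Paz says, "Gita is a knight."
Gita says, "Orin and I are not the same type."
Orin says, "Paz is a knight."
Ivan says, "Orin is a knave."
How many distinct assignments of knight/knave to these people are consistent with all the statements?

2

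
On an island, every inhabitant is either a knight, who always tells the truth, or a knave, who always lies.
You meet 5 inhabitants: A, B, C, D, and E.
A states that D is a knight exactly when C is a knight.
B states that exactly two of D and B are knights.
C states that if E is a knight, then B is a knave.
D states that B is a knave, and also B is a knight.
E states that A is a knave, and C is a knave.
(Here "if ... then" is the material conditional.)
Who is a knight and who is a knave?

A is a knave, B is a knave, C is a knight, D is a knave, and E is a knave.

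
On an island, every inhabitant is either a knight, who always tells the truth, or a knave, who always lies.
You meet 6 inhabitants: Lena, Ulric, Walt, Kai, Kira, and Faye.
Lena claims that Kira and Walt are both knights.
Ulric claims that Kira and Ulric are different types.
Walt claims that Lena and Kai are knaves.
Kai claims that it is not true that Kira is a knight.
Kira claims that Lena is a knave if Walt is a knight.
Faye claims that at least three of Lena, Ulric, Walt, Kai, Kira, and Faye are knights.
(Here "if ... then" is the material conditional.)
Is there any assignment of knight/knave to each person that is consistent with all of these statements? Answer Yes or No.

No

Checking all 64 assignments, each has at least one speaker whose statement's truth value contradicts their type.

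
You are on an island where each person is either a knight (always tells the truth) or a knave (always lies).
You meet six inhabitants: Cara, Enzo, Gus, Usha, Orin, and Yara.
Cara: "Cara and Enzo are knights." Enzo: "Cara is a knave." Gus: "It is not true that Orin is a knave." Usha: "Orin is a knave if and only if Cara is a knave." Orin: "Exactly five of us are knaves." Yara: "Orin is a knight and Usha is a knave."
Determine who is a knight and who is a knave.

Knights: Enzo and Usha. Knaves: Cara, Gus, Orin, and Yara.

Cara is a knave, and the claim "Cara and Enzo are knights" is indeed false.
As a knight, Enzo's statement "Cara is a knave" should be true; it is.
Gus (knave): "it is not true that Orin is a knave" — false. ✓
Usha is a knight, and the claim "Orin is a knave if and only if Cara is a knave" is indeed true.
Orin is a knave, so "exactly five of us are knaves" must be false — and it is.
Yara is a knave; "Orin is a knight and Usha is a knave" is false, as required.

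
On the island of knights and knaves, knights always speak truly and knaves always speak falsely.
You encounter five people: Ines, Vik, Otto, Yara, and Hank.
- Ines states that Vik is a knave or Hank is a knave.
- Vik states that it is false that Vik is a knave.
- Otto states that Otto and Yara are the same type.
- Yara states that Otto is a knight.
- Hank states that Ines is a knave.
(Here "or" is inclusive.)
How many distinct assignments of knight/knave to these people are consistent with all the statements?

Consistent assignments:
  Ines=knight, Vik=knight, Otto=knight, Yara=knight, Hank=knave
  Ines=knight, Vik=knave, Otto=knight, Yara=knight, Hank=knave
  Ines=knave, Vik=knight, Otto=knight, Yara=knight, Hank=knight

3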